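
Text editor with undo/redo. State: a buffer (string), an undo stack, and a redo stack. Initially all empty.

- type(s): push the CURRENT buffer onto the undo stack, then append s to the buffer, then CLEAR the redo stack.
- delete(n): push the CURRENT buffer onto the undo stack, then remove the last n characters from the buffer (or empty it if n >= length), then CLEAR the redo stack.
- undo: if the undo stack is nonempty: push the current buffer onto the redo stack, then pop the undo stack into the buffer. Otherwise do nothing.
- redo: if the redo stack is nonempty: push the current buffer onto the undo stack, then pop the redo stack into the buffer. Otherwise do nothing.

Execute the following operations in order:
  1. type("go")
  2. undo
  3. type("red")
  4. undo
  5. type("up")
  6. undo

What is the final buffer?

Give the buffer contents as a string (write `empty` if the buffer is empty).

After op 1 (type): buf='go' undo_depth=1 redo_depth=0
After op 2 (undo): buf='(empty)' undo_depth=0 redo_depth=1
After op 3 (type): buf='red' undo_depth=1 redo_depth=0
After op 4 (undo): buf='(empty)' undo_depth=0 redo_depth=1
After op 5 (type): buf='up' undo_depth=1 redo_depth=0
After op 6 (undo): buf='(empty)' undo_depth=0 redo_depth=1

Answer: empty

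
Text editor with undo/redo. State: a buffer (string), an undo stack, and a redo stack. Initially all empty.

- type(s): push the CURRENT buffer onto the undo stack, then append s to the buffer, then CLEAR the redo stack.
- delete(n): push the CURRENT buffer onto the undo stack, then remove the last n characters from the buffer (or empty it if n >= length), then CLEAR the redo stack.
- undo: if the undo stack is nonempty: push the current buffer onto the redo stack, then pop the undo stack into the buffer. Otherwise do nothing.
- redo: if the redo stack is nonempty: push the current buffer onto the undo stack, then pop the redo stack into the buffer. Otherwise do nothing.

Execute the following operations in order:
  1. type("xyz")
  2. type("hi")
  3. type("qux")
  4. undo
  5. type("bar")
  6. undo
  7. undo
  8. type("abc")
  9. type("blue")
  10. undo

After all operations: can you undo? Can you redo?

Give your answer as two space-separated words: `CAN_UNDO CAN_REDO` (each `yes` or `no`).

Answer: yes yes

Derivation:
After op 1 (type): buf='xyz' undo_depth=1 redo_depth=0
After op 2 (type): buf='xyzhi' undo_depth=2 redo_depth=0
After op 3 (type): buf='xyzhiqux' undo_depth=3 redo_depth=0
After op 4 (undo): buf='xyzhi' undo_depth=2 redo_depth=1
After op 5 (type): buf='xyzhibar' undo_depth=3 redo_depth=0
After op 6 (undo): buf='xyzhi' undo_depth=2 redo_depth=1
After op 7 (undo): buf='xyz' undo_depth=1 redo_depth=2
After op 8 (type): buf='xyzabc' undo_depth=2 redo_depth=0
After op 9 (type): buf='xyzabcblue' undo_depth=3 redo_depth=0
After op 10 (undo): buf='xyzabc' undo_depth=2 redo_depth=1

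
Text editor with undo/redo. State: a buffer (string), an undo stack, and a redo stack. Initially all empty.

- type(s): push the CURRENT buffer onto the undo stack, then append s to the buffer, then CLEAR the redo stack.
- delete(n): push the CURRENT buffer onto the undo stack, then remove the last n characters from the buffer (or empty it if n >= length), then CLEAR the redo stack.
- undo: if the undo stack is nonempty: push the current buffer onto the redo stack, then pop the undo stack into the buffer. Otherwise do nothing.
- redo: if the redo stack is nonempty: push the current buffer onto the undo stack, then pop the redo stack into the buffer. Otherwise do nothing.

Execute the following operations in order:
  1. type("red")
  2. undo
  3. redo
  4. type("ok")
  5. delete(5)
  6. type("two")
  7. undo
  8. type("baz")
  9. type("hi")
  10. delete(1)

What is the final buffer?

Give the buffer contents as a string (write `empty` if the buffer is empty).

After op 1 (type): buf='red' undo_depth=1 redo_depth=0
After op 2 (undo): buf='(empty)' undo_depth=0 redo_depth=1
After op 3 (redo): buf='red' undo_depth=1 redo_depth=0
After op 4 (type): buf='redok' undo_depth=2 redo_depth=0
After op 5 (delete): buf='(empty)' undo_depth=3 redo_depth=0
After op 6 (type): buf='two' undo_depth=4 redo_depth=0
After op 7 (undo): buf='(empty)' undo_depth=3 redo_depth=1
After op 8 (type): buf='baz' undo_depth=4 redo_depth=0
After op 9 (type): buf='bazhi' undo_depth=5 redo_depth=0
After op 10 (delete): buf='bazh' undo_depth=6 redo_depth=0

Answer: bazh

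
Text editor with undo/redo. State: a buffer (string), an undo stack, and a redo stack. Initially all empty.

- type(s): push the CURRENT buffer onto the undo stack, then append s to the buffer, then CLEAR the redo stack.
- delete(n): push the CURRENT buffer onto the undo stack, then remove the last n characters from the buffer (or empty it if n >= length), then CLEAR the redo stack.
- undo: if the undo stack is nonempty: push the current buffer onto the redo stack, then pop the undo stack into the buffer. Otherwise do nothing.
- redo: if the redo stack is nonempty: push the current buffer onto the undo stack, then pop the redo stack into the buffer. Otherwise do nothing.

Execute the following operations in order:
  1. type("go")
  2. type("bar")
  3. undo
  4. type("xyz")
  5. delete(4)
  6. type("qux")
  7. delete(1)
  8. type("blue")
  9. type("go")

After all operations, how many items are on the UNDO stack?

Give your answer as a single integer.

After op 1 (type): buf='go' undo_depth=1 redo_depth=0
After op 2 (type): buf='gobar' undo_depth=2 redo_depth=0
After op 3 (undo): buf='go' undo_depth=1 redo_depth=1
After op 4 (type): buf='goxyz' undo_depth=2 redo_depth=0
After op 5 (delete): buf='g' undo_depth=3 redo_depth=0
After op 6 (type): buf='gqux' undo_depth=4 redo_depth=0
After op 7 (delete): buf='gqu' undo_depth=5 redo_depth=0
After op 8 (type): buf='gqublue' undo_depth=6 redo_depth=0
After op 9 (type): buf='gqubluego' undo_depth=7 redo_depth=0

Answer: 7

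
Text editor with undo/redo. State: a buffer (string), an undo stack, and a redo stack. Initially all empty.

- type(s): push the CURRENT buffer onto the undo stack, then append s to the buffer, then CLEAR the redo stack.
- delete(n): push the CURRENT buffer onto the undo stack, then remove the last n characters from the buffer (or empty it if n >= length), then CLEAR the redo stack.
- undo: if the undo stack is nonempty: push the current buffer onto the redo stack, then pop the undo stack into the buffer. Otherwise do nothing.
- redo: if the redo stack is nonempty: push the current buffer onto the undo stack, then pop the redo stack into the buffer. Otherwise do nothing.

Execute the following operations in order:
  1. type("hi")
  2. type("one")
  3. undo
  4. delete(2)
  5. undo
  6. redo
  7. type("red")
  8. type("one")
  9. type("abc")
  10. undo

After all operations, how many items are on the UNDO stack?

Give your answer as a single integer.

After op 1 (type): buf='hi' undo_depth=1 redo_depth=0
After op 2 (type): buf='hione' undo_depth=2 redo_depth=0
After op 3 (undo): buf='hi' undo_depth=1 redo_depth=1
After op 4 (delete): buf='(empty)' undo_depth=2 redo_depth=0
After op 5 (undo): buf='hi' undo_depth=1 redo_depth=1
After op 6 (redo): buf='(empty)' undo_depth=2 redo_depth=0
After op 7 (type): buf='red' undo_depth=3 redo_depth=0
After op 8 (type): buf='redone' undo_depth=4 redo_depth=0
After op 9 (type): buf='redoneabc' undo_depth=5 redo_depth=0
After op 10 (undo): buf='redone' undo_depth=4 redo_depth=1

Answer: 4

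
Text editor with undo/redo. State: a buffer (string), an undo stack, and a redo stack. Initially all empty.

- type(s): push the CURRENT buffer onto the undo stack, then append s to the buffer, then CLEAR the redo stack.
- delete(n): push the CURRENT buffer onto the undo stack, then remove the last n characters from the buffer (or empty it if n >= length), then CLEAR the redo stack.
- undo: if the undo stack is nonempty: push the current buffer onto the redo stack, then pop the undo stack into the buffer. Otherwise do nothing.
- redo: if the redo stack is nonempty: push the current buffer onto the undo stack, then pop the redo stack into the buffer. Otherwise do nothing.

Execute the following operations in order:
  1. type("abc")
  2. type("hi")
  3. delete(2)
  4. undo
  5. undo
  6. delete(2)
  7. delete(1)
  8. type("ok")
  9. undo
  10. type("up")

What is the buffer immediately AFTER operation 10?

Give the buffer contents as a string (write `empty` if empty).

After op 1 (type): buf='abc' undo_depth=1 redo_depth=0
After op 2 (type): buf='abchi' undo_depth=2 redo_depth=0
After op 3 (delete): buf='abc' undo_depth=3 redo_depth=0
After op 4 (undo): buf='abchi' undo_depth=2 redo_depth=1
After op 5 (undo): buf='abc' undo_depth=1 redo_depth=2
After op 6 (delete): buf='a' undo_depth=2 redo_depth=0
After op 7 (delete): buf='(empty)' undo_depth=3 redo_depth=0
After op 8 (type): buf='ok' undo_depth=4 redo_depth=0
After op 9 (undo): buf='(empty)' undo_depth=3 redo_depth=1
After op 10 (type): buf='up' undo_depth=4 redo_depth=0

Answer: up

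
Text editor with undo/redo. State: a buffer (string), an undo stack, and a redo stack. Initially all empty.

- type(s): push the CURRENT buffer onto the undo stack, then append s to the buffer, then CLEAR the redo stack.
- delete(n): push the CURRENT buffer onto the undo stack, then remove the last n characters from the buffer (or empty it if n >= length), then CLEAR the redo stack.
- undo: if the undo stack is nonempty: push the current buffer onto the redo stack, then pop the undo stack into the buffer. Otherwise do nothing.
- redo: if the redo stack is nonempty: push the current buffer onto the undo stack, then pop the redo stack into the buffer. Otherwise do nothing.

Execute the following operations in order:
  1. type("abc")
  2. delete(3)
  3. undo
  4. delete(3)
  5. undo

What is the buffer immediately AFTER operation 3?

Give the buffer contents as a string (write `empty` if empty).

Answer: abc

Derivation:
After op 1 (type): buf='abc' undo_depth=1 redo_depth=0
After op 2 (delete): buf='(empty)' undo_depth=2 redo_depth=0
After op 3 (undo): buf='abc' undo_depth=1 redo_depth=1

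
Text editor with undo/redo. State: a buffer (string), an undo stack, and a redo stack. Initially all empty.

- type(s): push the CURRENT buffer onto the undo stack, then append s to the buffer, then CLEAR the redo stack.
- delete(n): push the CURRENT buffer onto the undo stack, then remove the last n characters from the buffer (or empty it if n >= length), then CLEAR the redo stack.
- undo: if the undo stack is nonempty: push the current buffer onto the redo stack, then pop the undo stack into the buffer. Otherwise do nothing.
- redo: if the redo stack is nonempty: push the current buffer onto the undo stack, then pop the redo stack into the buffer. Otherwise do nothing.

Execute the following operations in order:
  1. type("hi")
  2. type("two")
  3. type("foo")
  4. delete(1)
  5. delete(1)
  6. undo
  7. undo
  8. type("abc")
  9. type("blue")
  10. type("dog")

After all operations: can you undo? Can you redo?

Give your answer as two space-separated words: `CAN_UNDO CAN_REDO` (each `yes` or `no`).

After op 1 (type): buf='hi' undo_depth=1 redo_depth=0
After op 2 (type): buf='hitwo' undo_depth=2 redo_depth=0
After op 3 (type): buf='hitwofoo' undo_depth=3 redo_depth=0
After op 4 (delete): buf='hitwofo' undo_depth=4 redo_depth=0
After op 5 (delete): buf='hitwof' undo_depth=5 redo_depth=0
After op 6 (undo): buf='hitwofo' undo_depth=4 redo_depth=1
After op 7 (undo): buf='hitwofoo' undo_depth=3 redo_depth=2
After op 8 (type): buf='hitwofooabc' undo_depth=4 redo_depth=0
After op 9 (type): buf='hitwofooabcblue' undo_depth=5 redo_depth=0
After op 10 (type): buf='hitwofooabcbluedog' undo_depth=6 redo_depth=0

Answer: yes no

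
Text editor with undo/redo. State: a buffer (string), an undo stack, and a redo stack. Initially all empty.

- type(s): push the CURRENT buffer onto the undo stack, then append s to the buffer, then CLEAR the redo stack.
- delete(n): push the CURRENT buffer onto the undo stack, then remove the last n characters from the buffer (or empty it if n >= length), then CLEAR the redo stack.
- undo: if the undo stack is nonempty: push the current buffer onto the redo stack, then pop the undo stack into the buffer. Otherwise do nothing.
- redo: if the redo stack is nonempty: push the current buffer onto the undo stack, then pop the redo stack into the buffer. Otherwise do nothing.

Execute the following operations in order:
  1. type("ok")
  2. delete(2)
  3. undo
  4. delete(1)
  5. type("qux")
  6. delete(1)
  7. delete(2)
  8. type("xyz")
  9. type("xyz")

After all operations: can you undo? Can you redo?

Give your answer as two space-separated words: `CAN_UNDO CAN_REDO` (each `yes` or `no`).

Answer: yes no

Derivation:
After op 1 (type): buf='ok' undo_depth=1 redo_depth=0
After op 2 (delete): buf='(empty)' undo_depth=2 redo_depth=0
After op 3 (undo): buf='ok' undo_depth=1 redo_depth=1
After op 4 (delete): buf='o' undo_depth=2 redo_depth=0
After op 5 (type): buf='oqux' undo_depth=3 redo_depth=0
After op 6 (delete): buf='oqu' undo_depth=4 redo_depth=0
After op 7 (delete): buf='o' undo_depth=5 redo_depth=0
After op 8 (type): buf='oxyz' undo_depth=6 redo_depth=0
After op 9 (type): buf='oxyzxyz' undo_depth=7 redo_depth=0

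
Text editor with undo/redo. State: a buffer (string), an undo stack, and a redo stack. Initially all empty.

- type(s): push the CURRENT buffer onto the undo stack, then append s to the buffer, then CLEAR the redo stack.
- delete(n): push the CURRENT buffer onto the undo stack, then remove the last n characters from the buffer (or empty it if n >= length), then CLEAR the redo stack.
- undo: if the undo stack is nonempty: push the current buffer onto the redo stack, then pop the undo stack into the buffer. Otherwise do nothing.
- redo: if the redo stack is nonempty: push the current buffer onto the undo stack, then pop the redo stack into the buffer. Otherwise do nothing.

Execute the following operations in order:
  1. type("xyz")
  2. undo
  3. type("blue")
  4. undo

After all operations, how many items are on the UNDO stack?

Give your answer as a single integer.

Answer: 0

Derivation:
After op 1 (type): buf='xyz' undo_depth=1 redo_depth=0
After op 2 (undo): buf='(empty)' undo_depth=0 redo_depth=1
After op 3 (type): buf='blue' undo_depth=1 redo_depth=0
After op 4 (undo): buf='(empty)' undo_depth=0 redo_depth=1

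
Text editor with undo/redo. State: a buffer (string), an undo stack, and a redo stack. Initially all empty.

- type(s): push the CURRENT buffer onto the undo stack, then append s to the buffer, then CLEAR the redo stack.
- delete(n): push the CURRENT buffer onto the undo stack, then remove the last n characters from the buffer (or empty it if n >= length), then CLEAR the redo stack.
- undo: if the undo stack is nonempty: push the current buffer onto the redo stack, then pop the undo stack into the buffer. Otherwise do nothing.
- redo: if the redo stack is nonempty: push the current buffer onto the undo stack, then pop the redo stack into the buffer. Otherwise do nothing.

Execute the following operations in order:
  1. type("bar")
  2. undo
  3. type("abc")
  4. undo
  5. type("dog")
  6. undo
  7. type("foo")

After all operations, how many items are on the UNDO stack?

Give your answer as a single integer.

After op 1 (type): buf='bar' undo_depth=1 redo_depth=0
After op 2 (undo): buf='(empty)' undo_depth=0 redo_depth=1
After op 3 (type): buf='abc' undo_depth=1 redo_depth=0
After op 4 (undo): buf='(empty)' undo_depth=0 redo_depth=1
After op 5 (type): buf='dog' undo_depth=1 redo_depth=0
After op 6 (undo): buf='(empty)' undo_depth=0 redo_depth=1
After op 7 (type): buf='foo' undo_depth=1 redo_depth=0

Answer: 1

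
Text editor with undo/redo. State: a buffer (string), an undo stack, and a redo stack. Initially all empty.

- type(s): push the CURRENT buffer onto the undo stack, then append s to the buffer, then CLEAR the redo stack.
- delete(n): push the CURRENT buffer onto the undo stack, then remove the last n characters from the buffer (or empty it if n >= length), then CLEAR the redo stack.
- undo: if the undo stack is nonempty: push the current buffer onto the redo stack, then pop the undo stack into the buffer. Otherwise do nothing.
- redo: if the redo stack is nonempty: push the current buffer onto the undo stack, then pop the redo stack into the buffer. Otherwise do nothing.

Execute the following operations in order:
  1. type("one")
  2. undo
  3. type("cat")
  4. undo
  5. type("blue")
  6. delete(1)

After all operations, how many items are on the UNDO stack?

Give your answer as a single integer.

After op 1 (type): buf='one' undo_depth=1 redo_depth=0
After op 2 (undo): buf='(empty)' undo_depth=0 redo_depth=1
After op 3 (type): buf='cat' undo_depth=1 redo_depth=0
After op 4 (undo): buf='(empty)' undo_depth=0 redo_depth=1
After op 5 (type): buf='blue' undo_depth=1 redo_depth=0
After op 6 (delete): buf='blu' undo_depth=2 redo_depth=0

Answer: 2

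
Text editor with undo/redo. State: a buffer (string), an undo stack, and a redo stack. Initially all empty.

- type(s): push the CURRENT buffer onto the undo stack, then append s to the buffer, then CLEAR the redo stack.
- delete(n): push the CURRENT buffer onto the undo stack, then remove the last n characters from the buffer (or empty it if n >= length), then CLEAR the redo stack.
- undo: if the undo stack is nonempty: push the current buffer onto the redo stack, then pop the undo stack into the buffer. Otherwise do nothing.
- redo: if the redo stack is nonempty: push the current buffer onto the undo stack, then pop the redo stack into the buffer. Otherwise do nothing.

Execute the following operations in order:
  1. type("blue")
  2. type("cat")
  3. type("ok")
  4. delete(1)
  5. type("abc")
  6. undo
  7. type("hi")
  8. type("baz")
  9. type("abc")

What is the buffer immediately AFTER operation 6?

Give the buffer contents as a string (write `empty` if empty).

After op 1 (type): buf='blue' undo_depth=1 redo_depth=0
After op 2 (type): buf='bluecat' undo_depth=2 redo_depth=0
After op 3 (type): buf='bluecatok' undo_depth=3 redo_depth=0
After op 4 (delete): buf='bluecato' undo_depth=4 redo_depth=0
After op 5 (type): buf='bluecatoabc' undo_depth=5 redo_depth=0
After op 6 (undo): buf='bluecato' undo_depth=4 redo_depth=1

Answer: bluecato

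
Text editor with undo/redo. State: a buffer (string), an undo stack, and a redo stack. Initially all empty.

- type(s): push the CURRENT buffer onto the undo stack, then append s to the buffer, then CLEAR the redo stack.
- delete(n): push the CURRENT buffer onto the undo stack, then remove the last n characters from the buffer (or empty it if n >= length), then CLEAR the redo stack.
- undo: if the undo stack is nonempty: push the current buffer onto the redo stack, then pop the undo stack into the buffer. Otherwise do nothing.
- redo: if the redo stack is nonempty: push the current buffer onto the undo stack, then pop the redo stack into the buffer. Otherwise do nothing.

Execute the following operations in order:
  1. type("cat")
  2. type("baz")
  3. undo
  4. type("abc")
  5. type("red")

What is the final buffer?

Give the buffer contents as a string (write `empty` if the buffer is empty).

Answer: catabcred

Derivation:
After op 1 (type): buf='cat' undo_depth=1 redo_depth=0
After op 2 (type): buf='catbaz' undo_depth=2 redo_depth=0
After op 3 (undo): buf='cat' undo_depth=1 redo_depth=1
After op 4 (type): buf='catabc' undo_depth=2 redo_depth=0
After op 5 (type): buf='catabcred' undo_depth=3 redo_depth=0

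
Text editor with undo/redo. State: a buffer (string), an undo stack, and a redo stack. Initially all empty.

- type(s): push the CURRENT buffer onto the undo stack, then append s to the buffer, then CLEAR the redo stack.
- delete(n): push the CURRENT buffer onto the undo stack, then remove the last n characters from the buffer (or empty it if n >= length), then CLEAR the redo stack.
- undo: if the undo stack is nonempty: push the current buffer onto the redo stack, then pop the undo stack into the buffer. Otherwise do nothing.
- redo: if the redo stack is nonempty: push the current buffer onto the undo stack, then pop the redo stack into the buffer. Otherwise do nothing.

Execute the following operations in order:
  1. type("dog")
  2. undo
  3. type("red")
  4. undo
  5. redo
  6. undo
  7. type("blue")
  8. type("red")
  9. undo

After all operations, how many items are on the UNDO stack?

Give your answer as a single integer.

After op 1 (type): buf='dog' undo_depth=1 redo_depth=0
After op 2 (undo): buf='(empty)' undo_depth=0 redo_depth=1
After op 3 (type): buf='red' undo_depth=1 redo_depth=0
After op 4 (undo): buf='(empty)' undo_depth=0 redo_depth=1
After op 5 (redo): buf='red' undo_depth=1 redo_depth=0
After op 6 (undo): buf='(empty)' undo_depth=0 redo_depth=1
After op 7 (type): buf='blue' undo_depth=1 redo_depth=0
After op 8 (type): buf='bluered' undo_depth=2 redo_depth=0
After op 9 (undo): buf='blue' undo_depth=1 redo_depth=1

Answer: 1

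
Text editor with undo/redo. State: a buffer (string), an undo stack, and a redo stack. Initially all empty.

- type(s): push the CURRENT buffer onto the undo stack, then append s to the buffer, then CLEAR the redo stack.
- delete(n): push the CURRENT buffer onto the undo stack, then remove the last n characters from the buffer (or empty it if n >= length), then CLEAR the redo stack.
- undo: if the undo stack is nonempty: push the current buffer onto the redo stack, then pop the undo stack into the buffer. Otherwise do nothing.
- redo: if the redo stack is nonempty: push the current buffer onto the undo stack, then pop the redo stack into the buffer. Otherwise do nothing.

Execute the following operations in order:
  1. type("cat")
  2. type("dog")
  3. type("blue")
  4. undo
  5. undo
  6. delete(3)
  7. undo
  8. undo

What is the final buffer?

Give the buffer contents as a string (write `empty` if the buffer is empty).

After op 1 (type): buf='cat' undo_depth=1 redo_depth=0
After op 2 (type): buf='catdog' undo_depth=2 redo_depth=0
After op 3 (type): buf='catdogblue' undo_depth=3 redo_depth=0
After op 4 (undo): buf='catdog' undo_depth=2 redo_depth=1
After op 5 (undo): buf='cat' undo_depth=1 redo_depth=2
After op 6 (delete): buf='(empty)' undo_depth=2 redo_depth=0
After op 7 (undo): buf='cat' undo_depth=1 redo_depth=1
After op 8 (undo): buf='(empty)' undo_depth=0 redo_depth=2

Answer: empty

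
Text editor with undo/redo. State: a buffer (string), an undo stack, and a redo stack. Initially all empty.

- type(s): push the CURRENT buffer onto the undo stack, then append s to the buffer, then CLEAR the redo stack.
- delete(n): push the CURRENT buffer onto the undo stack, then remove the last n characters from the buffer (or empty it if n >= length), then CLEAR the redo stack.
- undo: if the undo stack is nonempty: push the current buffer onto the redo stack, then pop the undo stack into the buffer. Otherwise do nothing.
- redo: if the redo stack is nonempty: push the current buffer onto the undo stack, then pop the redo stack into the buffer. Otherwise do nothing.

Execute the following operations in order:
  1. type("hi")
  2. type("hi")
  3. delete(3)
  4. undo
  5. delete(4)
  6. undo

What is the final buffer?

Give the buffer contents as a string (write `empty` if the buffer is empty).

Answer: hihi

Derivation:
After op 1 (type): buf='hi' undo_depth=1 redo_depth=0
After op 2 (type): buf='hihi' undo_depth=2 redo_depth=0
After op 3 (delete): buf='h' undo_depth=3 redo_depth=0
After op 4 (undo): buf='hihi' undo_depth=2 redo_depth=1
After op 5 (delete): buf='(empty)' undo_depth=3 redo_depth=0
After op 6 (undo): buf='hihi' undo_depth=2 redo_depth=1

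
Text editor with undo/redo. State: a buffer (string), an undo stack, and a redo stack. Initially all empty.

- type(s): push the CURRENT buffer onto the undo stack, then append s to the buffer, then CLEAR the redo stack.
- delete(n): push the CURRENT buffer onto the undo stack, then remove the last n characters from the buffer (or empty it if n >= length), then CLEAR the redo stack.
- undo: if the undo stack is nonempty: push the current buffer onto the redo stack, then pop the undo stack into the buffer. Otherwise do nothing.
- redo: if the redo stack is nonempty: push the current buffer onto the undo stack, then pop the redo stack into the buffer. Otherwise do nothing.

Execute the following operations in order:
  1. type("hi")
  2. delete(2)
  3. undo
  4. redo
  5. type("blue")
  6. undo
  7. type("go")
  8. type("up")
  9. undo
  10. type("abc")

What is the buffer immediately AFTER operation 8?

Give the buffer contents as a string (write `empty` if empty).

Answer: goup

Derivation:
After op 1 (type): buf='hi' undo_depth=1 redo_depth=0
After op 2 (delete): buf='(empty)' undo_depth=2 redo_depth=0
After op 3 (undo): buf='hi' undo_depth=1 redo_depth=1
After op 4 (redo): buf='(empty)' undo_depth=2 redo_depth=0
After op 5 (type): buf='blue' undo_depth=3 redo_depth=0
After op 6 (undo): buf='(empty)' undo_depth=2 redo_depth=1
After op 7 (type): buf='go' undo_depth=3 redo_depth=0
After op 8 (type): buf='goup' undo_depth=4 redo_depth=0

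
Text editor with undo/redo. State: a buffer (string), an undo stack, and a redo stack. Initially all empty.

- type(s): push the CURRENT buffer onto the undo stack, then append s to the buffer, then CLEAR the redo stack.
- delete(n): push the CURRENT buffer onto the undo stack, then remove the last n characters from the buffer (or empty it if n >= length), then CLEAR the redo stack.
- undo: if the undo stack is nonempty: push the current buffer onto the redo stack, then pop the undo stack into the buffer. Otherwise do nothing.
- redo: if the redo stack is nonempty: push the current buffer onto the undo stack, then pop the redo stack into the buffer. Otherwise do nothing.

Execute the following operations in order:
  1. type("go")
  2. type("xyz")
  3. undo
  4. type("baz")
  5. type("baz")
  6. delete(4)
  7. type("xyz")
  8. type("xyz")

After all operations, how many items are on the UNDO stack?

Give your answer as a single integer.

After op 1 (type): buf='go' undo_depth=1 redo_depth=0
After op 2 (type): buf='goxyz' undo_depth=2 redo_depth=0
After op 3 (undo): buf='go' undo_depth=1 redo_depth=1
After op 4 (type): buf='gobaz' undo_depth=2 redo_depth=0
After op 5 (type): buf='gobazbaz' undo_depth=3 redo_depth=0
After op 6 (delete): buf='goba' undo_depth=4 redo_depth=0
After op 7 (type): buf='gobaxyz' undo_depth=5 redo_depth=0
After op 8 (type): buf='gobaxyzxyz' undo_depth=6 redo_depth=0

Answer: 6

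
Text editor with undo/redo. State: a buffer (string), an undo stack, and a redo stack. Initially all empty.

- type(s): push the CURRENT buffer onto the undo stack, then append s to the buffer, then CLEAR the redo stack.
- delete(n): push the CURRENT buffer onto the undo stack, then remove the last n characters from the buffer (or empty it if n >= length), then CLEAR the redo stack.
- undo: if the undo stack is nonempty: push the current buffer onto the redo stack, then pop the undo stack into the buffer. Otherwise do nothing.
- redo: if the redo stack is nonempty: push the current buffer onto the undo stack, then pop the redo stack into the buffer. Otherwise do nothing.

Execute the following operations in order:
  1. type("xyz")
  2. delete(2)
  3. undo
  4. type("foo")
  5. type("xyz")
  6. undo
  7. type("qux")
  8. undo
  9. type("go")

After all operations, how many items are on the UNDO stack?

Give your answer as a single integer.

Answer: 3

Derivation:
After op 1 (type): buf='xyz' undo_depth=1 redo_depth=0
After op 2 (delete): buf='x' undo_depth=2 redo_depth=0
After op 3 (undo): buf='xyz' undo_depth=1 redo_depth=1
After op 4 (type): buf='xyzfoo' undo_depth=2 redo_depth=0
After op 5 (type): buf='xyzfooxyz' undo_depth=3 redo_depth=0
After op 6 (undo): buf='xyzfoo' undo_depth=2 redo_depth=1
After op 7 (type): buf='xyzfooqux' undo_depth=3 redo_depth=0
After op 8 (undo): buf='xyzfoo' undo_depth=2 redo_depth=1
After op 9 (type): buf='xyzfoogo' undo_depth=3 redo_depth=0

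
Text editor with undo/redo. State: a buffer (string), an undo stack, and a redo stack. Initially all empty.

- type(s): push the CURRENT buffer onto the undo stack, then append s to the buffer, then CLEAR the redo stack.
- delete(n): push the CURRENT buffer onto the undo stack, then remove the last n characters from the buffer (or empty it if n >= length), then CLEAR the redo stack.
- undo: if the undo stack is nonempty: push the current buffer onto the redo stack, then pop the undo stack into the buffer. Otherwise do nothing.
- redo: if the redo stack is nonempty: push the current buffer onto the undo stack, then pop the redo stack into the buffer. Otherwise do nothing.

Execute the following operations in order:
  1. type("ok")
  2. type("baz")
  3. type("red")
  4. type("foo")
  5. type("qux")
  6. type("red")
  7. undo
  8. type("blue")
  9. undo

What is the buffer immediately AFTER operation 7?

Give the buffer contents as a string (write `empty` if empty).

Answer: okbazredfooqux

Derivation:
After op 1 (type): buf='ok' undo_depth=1 redo_depth=0
After op 2 (type): buf='okbaz' undo_depth=2 redo_depth=0
After op 3 (type): buf='okbazred' undo_depth=3 redo_depth=0
After op 4 (type): buf='okbazredfoo' undo_depth=4 redo_depth=0
After op 5 (type): buf='okbazredfooqux' undo_depth=5 redo_depth=0
After op 6 (type): buf='okbazredfooquxred' undo_depth=6 redo_depth=0
After op 7 (undo): buf='okbazredfooqux' undo_depth=5 redo_depth=1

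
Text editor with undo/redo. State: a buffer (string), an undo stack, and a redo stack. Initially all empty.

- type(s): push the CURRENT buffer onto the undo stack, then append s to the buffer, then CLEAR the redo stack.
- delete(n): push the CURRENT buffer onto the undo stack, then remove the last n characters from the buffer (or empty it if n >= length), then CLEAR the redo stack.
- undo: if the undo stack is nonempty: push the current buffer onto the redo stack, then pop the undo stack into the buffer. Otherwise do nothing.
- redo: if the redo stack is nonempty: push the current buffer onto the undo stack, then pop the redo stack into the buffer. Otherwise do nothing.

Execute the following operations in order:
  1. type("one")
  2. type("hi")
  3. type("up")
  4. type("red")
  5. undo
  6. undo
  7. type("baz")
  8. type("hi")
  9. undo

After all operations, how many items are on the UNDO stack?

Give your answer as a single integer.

After op 1 (type): buf='one' undo_depth=1 redo_depth=0
After op 2 (type): buf='onehi' undo_depth=2 redo_depth=0
After op 3 (type): buf='onehiup' undo_depth=3 redo_depth=0
After op 4 (type): buf='onehiupred' undo_depth=4 redo_depth=0
After op 5 (undo): buf='onehiup' undo_depth=3 redo_depth=1
After op 6 (undo): buf='onehi' undo_depth=2 redo_depth=2
After op 7 (type): buf='onehibaz' undo_depth=3 redo_depth=0
After op 8 (type): buf='onehibazhi' undo_depth=4 redo_depth=0
After op 9 (undo): buf='onehibaz' undo_depth=3 redo_depth=1

Answer: 3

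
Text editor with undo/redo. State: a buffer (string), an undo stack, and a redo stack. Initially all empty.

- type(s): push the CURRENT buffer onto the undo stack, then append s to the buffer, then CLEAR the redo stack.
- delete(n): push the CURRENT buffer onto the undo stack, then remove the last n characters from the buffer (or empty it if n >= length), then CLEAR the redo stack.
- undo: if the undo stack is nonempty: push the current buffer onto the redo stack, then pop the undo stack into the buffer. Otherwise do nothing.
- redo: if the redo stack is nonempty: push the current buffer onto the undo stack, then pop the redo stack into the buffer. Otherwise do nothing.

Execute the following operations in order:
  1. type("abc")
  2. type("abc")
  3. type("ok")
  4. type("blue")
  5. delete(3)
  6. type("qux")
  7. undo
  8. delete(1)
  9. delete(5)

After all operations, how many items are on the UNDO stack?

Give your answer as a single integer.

After op 1 (type): buf='abc' undo_depth=1 redo_depth=0
After op 2 (type): buf='abcabc' undo_depth=2 redo_depth=0
After op 3 (type): buf='abcabcok' undo_depth=3 redo_depth=0
After op 4 (type): buf='abcabcokblue' undo_depth=4 redo_depth=0
After op 5 (delete): buf='abcabcokb' undo_depth=5 redo_depth=0
After op 6 (type): buf='abcabcokbqux' undo_depth=6 redo_depth=0
After op 7 (undo): buf='abcabcokb' undo_depth=5 redo_depth=1
After op 8 (delete): buf='abcabcok' undo_depth=6 redo_depth=0
After op 9 (delete): buf='abc' undo_depth=7 redo_depth=0

Answer: 7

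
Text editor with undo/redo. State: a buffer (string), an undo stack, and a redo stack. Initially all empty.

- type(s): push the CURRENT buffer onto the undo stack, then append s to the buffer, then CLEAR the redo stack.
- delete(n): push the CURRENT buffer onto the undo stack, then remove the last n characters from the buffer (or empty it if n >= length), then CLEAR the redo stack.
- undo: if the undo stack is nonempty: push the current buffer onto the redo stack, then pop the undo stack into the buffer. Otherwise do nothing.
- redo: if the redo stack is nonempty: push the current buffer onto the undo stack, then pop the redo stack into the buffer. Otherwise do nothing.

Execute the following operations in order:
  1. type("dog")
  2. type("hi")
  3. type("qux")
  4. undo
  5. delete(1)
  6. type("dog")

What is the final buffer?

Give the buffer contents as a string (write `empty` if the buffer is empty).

After op 1 (type): buf='dog' undo_depth=1 redo_depth=0
After op 2 (type): buf='doghi' undo_depth=2 redo_depth=0
After op 3 (type): buf='doghiqux' undo_depth=3 redo_depth=0
After op 4 (undo): buf='doghi' undo_depth=2 redo_depth=1
After op 5 (delete): buf='dogh' undo_depth=3 redo_depth=0
After op 6 (type): buf='doghdog' undo_depth=4 redo_depth=0

Answer: doghdog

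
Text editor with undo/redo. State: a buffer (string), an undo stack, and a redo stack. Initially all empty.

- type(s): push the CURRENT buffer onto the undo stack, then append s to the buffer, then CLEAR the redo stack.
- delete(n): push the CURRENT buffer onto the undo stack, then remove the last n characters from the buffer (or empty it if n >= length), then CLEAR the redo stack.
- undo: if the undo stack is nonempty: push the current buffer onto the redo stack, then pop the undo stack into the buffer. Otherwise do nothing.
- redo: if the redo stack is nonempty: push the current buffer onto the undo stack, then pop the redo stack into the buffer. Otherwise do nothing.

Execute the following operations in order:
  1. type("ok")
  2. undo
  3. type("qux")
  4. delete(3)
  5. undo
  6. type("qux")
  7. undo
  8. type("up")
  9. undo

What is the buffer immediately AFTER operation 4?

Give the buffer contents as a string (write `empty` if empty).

After op 1 (type): buf='ok' undo_depth=1 redo_depth=0
After op 2 (undo): buf='(empty)' undo_depth=0 redo_depth=1
After op 3 (type): buf='qux' undo_depth=1 redo_depth=0
After op 4 (delete): buf='(empty)' undo_depth=2 redo_depth=0

Answer: empty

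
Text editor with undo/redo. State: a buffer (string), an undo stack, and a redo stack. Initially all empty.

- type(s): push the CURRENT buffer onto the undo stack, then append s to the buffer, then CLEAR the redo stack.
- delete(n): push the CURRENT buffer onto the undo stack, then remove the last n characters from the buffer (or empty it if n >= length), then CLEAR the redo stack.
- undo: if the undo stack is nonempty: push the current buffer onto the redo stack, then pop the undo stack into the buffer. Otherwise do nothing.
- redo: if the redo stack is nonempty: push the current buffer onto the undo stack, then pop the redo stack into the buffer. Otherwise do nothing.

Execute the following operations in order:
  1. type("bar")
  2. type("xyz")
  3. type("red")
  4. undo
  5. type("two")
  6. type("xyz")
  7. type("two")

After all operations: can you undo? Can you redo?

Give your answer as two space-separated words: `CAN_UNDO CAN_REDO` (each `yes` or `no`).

Answer: yes no

Derivation:
After op 1 (type): buf='bar' undo_depth=1 redo_depth=0
After op 2 (type): buf='barxyz' undo_depth=2 redo_depth=0
After op 3 (type): buf='barxyzred' undo_depth=3 redo_depth=0
After op 4 (undo): buf='barxyz' undo_depth=2 redo_depth=1
After op 5 (type): buf='barxyztwo' undo_depth=3 redo_depth=0
After op 6 (type): buf='barxyztwoxyz' undo_depth=4 redo_depth=0
After op 7 (type): buf='barxyztwoxyztwo' undo_depth=5 redo_depth=0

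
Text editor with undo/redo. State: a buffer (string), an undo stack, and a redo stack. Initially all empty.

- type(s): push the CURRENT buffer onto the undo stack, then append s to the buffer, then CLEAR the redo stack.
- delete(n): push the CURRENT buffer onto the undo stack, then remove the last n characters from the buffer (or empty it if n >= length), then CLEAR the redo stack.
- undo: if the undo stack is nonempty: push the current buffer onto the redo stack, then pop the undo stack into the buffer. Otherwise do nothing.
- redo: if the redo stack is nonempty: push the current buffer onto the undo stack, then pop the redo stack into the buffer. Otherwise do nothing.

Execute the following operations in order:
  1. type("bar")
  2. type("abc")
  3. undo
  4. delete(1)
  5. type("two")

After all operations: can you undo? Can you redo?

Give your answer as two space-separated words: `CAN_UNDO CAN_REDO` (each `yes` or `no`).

Answer: yes no

Derivation:
After op 1 (type): buf='bar' undo_depth=1 redo_depth=0
After op 2 (type): buf='barabc' undo_depth=2 redo_depth=0
After op 3 (undo): buf='bar' undo_depth=1 redo_depth=1
After op 4 (delete): buf='ba' undo_depth=2 redo_depth=0
After op 5 (type): buf='batwo' undo_depth=3 redo_depth=0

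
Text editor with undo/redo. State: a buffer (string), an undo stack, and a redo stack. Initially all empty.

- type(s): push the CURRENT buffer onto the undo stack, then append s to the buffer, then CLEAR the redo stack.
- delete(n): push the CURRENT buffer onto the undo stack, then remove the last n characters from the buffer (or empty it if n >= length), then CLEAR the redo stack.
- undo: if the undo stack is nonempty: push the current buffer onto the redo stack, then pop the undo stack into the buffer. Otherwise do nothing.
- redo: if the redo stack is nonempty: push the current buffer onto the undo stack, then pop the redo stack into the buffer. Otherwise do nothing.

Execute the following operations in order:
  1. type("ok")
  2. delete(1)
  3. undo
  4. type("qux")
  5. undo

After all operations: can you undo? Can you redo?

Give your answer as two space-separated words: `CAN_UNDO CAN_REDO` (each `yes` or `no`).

Answer: yes yes

Derivation:
After op 1 (type): buf='ok' undo_depth=1 redo_depth=0
After op 2 (delete): buf='o' undo_depth=2 redo_depth=0
After op 3 (undo): buf='ok' undo_depth=1 redo_depth=1
After op 4 (type): buf='okqux' undo_depth=2 redo_depth=0
After op 5 (undo): buf='ok' undo_depth=1 redo_depth=1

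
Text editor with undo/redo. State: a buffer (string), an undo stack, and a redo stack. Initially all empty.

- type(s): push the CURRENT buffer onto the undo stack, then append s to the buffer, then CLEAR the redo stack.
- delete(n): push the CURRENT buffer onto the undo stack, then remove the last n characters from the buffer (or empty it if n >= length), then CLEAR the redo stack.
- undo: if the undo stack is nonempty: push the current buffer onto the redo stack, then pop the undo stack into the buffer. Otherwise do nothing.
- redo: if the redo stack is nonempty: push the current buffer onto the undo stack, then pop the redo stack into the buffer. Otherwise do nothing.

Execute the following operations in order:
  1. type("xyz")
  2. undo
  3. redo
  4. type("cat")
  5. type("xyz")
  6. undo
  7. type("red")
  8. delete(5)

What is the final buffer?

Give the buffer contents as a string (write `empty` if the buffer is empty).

After op 1 (type): buf='xyz' undo_depth=1 redo_depth=0
After op 2 (undo): buf='(empty)' undo_depth=0 redo_depth=1
After op 3 (redo): buf='xyz' undo_depth=1 redo_depth=0
After op 4 (type): buf='xyzcat' undo_depth=2 redo_depth=0
After op 5 (type): buf='xyzcatxyz' undo_depth=3 redo_depth=0
After op 6 (undo): buf='xyzcat' undo_depth=2 redo_depth=1
After op 7 (type): buf='xyzcatred' undo_depth=3 redo_depth=0
After op 8 (delete): buf='xyzc' undo_depth=4 redo_depth=0

Answer: xyzc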